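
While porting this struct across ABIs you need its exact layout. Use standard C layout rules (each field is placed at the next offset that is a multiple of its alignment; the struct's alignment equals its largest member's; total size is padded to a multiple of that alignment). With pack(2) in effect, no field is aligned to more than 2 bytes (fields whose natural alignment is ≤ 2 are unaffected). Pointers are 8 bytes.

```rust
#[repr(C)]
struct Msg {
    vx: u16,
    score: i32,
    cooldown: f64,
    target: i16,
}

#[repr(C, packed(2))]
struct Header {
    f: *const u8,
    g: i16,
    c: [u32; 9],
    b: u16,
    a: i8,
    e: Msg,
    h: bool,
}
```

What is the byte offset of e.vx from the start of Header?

Msg: @0: vx [2B, align 2] → 2; +2 pad (align 4); @4: score [4B, align 4] → 8; @8: cooldown [8B, align 8] → 16; @16: target [2B, align 2] → 18; +6 tail pad (align 8); size 24, align 8
@0: f [8B, align 2] → 8
@8: g [2B, align 2] → 10
@10: c [36B, align 2] → 46
@46: b [2B, align 2] → 48
@48: a [1B, align 1] → 49
+1 pad (align 2)
@50: e [24B, align 2] → 74
within Msg: vx at 0
50 + 0 = 50

50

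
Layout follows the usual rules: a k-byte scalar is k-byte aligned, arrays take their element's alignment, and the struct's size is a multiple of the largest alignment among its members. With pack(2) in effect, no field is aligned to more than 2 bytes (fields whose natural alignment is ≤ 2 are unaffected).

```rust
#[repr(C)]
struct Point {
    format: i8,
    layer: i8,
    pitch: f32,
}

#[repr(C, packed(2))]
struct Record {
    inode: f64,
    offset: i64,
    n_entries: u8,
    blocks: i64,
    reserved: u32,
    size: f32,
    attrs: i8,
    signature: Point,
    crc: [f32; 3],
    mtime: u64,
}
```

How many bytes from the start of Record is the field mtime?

56

Point: 0..1  format  (1B, 1-aligned); 1..2  layer  (1B, 1-aligned); 2..4  -- padding (2B); 4..8  pitch  (4B, 4-aligned); sizeof = 8, alignof = 4
0..8  inode  (8B, 2-aligned)
8..16  offset  (8B, 2-aligned)
16..17  n_entries  (1B, 1-aligned)
17..18  -- padding (1B)
18..26  blocks  (8B, 2-aligned)
26..30  reserved  (4B, 2-aligned)
30..34  size  (4B, 2-aligned)
34..35  attrs  (1B, 1-aligned)
35..36  -- padding (1B)
36..44  signature  (8B, 2-aligned)
44..56  crc  (12B, 2-aligned)
56..64  mtime  (8B, 2-aligned)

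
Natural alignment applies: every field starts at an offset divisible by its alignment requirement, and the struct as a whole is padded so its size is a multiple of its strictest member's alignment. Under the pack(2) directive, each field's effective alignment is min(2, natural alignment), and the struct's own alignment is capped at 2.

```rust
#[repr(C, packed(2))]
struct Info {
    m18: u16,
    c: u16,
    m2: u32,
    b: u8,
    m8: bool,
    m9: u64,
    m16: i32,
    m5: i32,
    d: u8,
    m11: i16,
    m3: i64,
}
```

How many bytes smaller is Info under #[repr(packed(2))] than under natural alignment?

natural layout:
  0..2  m18  (2B, 2-aligned)
  2..4  c  (2B, 2-aligned)
  4..8  m2  (4B, 4-aligned)
  8..9  b  (1B, 1-aligned)
  9..10  m8  (1B, 1-aligned)
  10..16  -- padding (6B)
  16..24  m9  (8B, 8-aligned)
  24..28  m16  (4B, 4-aligned)
  28..32  m5  (4B, 4-aligned)
  32..33  d  (1B, 1-aligned)
  33..34  -- padding (1B)
  34..36  m11  (2B, 2-aligned)
  36..40  -- padding (4B)
  40..48  m3  (8B, 8-aligned)
  sizeof = 48, alignof = 8
packed(2) layout:
  0..2  m18  (2B, 2-aligned)
  2..4  c  (2B, 2-aligned)
  4..8  m2  (4B, 2-aligned)
  8..9  b  (1B, 1-aligned)
  9..10  m8  (1B, 1-aligned)
  10..18  m9  (8B, 2-aligned)
  18..22  m16  (4B, 2-aligned)
  22..26  m5  (4B, 2-aligned)
  26..27  d  (1B, 1-aligned)
  27..28  -- padding (1B)
  28..30  m11  (2B, 2-aligned)
  30..38  m3  (8B, 2-aligned)
  sizeof = 38, alignof = 2
48 − 38 = 10

10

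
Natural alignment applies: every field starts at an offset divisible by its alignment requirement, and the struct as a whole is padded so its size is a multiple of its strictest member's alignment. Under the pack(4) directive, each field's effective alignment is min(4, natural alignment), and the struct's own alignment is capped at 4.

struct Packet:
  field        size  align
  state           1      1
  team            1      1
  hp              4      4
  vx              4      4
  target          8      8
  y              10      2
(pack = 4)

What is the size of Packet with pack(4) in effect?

@0: state [1B, align 1] → 1
@1: team [1B, align 1] → 2
+2 pad (align 4)
@4: hp [4B, align 4] → 8
@8: vx [4B, align 4] → 12
@12: target [8B, align 4] → 20
@20: y [10B, align 2] → 30
+2 tail pad (align 4)
size 32, align 4

32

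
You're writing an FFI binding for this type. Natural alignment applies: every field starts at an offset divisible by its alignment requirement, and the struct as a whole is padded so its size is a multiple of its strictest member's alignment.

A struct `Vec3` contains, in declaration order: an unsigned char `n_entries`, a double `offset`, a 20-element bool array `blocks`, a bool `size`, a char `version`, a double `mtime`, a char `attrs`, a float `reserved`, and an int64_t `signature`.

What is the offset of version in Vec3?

@0: n_entries [1B, align 1] → 1
+7 pad (align 8)
@8: offset [8B, align 8] → 16
@16: blocks [20B, align 1] → 36
@36: size [1B, align 1] → 37
@37: version [1B, align 1] → 38

37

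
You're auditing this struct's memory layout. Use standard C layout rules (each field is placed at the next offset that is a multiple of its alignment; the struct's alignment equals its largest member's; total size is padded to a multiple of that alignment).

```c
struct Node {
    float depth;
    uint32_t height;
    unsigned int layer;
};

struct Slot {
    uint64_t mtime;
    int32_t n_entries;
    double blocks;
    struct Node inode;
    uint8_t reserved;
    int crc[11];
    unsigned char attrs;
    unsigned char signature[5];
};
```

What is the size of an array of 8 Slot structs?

768

Node: @0: depth [4B, align 4] → 4; @4: height [4B, align 4] → 8; @8: layer [4B, align 4] → 12; size 12, align 4
@0: mtime [8B, align 8] → 8
@8: n_entries [4B, align 4] → 12
+4 pad (align 8)
@16: blocks [8B, align 8] → 24
@24: inode [12B, align 4] → 36
@36: reserved [1B, align 1] → 37
+3 pad (align 4)
@40: crc [44B, align 4] → 84
@84: attrs [1B, align 1] → 85
@85: signature [5B, align 1] → 90
+6 tail pad (align 8)
size 96, align 8
array of 8: 8 × 96 = 768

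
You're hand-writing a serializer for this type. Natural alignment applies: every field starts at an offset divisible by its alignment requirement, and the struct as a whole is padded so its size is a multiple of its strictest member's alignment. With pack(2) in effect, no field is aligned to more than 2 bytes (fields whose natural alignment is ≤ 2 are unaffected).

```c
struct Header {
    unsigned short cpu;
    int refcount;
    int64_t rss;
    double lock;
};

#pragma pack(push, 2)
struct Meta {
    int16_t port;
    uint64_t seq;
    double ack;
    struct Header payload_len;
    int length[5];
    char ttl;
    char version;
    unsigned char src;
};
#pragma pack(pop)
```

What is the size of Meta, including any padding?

Header: @0: cpu [2B, align 2] → 2; +2 pad (align 4); @4: refcount [4B, align 4] → 8; @8: rss [8B, align 8] → 16; @16: lock [8B, align 8] → 24; size 24, align 8
@0: port [2B, align 2] → 2
@2: seq [8B, align 2] → 10
@10: ack [8B, align 2] → 18
@18: payload_len [24B, align 2] → 42
@42: length [20B, align 2] → 62
@62: ttl [1B, align 1] → 63
@63: version [1B, align 1] → 64
@64: src [1B, align 1] → 65
+1 tail pad (align 2)
size 66, align 2

66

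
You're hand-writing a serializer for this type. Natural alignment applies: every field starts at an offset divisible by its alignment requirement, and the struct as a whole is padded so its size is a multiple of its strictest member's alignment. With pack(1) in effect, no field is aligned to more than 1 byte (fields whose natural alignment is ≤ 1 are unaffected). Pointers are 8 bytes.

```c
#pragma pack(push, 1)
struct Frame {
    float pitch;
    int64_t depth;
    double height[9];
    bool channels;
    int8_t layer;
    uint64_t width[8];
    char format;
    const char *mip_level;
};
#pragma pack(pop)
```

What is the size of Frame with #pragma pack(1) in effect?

0..4  pitch  (4B, 1-aligned)
4..12  depth  (8B, 1-aligned)
12..84  height  (72B, 1-aligned)
84..85  channels  (1B, 1-aligned)
85..86  layer  (1B, 1-aligned)
86..150  width  (64B, 1-aligned)
150..151  format  (1B, 1-aligned)
151..159  mip_level  (8B, 1-aligned)
sizeof = 159, alignof = 1

159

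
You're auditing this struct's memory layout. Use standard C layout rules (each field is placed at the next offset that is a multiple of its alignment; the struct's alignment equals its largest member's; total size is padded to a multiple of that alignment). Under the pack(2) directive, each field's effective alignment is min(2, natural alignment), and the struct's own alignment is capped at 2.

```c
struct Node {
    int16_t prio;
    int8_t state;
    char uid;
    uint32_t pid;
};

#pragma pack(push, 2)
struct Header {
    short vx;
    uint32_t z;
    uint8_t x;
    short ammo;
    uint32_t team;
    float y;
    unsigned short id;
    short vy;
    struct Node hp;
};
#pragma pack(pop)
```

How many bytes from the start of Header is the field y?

14

Node: @0: prio [2B, align 2] → 2; @2: state [1B, align 1] → 3; @3: uid [1B, align 1] → 4; @4: pid [4B, align 4] → 8; size 8, align 4
@0: vx [2B, align 2] → 2
@2: z [4B, align 2] → 6
@6: x [1B, align 1] → 7
+1 pad (align 2)
@8: ammo [2B, align 2] → 10
@10: team [4B, align 2] → 14
@14: y [4B, align 2] → 18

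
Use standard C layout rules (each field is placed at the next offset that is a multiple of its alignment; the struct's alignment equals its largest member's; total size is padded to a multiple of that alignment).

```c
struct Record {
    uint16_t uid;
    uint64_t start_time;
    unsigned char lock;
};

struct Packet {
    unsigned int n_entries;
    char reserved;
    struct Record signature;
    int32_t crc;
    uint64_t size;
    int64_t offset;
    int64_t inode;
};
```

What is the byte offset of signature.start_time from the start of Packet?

Record: @0: uid [2B, align 2] → 2; +6 pad (align 8); @8: start_time [8B, align 8] → 16; @16: lock [1B, align 1] → 17; +7 tail pad (align 8); size 24, align 8
@0: n_entries [4B, align 4] → 4
@4: reserved [1B, align 1] → 5
+3 pad (align 8)
@8: signature [24B, align 8] → 32
within Record: start_time at 8
8 + 8 = 16

16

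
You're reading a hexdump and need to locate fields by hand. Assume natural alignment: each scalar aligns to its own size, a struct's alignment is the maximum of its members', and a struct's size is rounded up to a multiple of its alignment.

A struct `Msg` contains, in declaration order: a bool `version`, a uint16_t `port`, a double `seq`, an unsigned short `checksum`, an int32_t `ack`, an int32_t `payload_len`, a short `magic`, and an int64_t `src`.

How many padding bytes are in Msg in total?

@0: version [1B, align 1] → 1
+1 pad (align 2)
@2: port [2B, align 2] → 4
+4 pad (align 8)
@8: seq [8B, align 8] → 16
@16: checksum [2B, align 2] → 18
+2 pad (align 4)
@20: ack [4B, align 4] → 24
@24: payload_len [4B, align 4] → 28
@28: magic [2B, align 2] → 30
+2 pad (align 8)
@32: src [8B, align 8] → 40
size 40, align 8
data bytes 31, size 40 → padding 9

9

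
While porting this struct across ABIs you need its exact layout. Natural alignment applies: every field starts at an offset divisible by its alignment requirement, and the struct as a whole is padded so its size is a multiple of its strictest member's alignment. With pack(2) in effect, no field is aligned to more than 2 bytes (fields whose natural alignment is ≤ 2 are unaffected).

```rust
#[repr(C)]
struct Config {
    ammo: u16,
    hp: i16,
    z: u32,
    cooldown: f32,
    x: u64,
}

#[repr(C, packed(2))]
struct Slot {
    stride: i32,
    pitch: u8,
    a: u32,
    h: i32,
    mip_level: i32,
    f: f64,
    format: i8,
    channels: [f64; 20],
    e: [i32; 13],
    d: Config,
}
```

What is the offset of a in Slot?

Config: @0: ammo [2B, align 2] → 2; @2: hp [2B, align 2] → 4; @4: z [4B, align 4] → 8; @8: cooldown [4B, align 4] → 12; +4 pad (align 8); @16: x [8B, align 8] → 24; size 24, align 8
@0: stride [4B, align 2] → 4
@4: pitch [1B, align 1] → 5
+1 pad (align 2)
@6: a [4B, align 2] → 10

6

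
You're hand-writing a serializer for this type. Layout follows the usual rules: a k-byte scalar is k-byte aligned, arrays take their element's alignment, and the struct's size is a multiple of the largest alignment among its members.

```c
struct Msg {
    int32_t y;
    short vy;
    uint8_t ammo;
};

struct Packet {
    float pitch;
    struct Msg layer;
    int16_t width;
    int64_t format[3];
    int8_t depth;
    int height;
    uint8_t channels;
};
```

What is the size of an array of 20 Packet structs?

1120

Msg: y at 0 (size 4, align 4) → ends 4; vy at 4 (size 2, align 2) → ends 6; ammo at 6 (size 1, align 1) → ends 7; tail pad 1 to reach multiple of 4; total 8 bytes, alignment 4
pitch at 0 (size 4, align 4) → ends 4
layer at 4 (size 8, align 4) → ends 12
width at 12 (size 2, align 2) → ends 14
pad 2 to align 8 for format
format at 16 (size 24, align 8) → ends 40
depth at 40 (size 1, align 1) → ends 41
pad 3 to align 4 for height
height at 44 (size 4, align 4) → ends 48
channels at 48 (size 1, align 1) → ends 49
tail pad 7 to reach multiple of 8
total 56 bytes, alignment 8
array of 20: 20 × 56 = 1120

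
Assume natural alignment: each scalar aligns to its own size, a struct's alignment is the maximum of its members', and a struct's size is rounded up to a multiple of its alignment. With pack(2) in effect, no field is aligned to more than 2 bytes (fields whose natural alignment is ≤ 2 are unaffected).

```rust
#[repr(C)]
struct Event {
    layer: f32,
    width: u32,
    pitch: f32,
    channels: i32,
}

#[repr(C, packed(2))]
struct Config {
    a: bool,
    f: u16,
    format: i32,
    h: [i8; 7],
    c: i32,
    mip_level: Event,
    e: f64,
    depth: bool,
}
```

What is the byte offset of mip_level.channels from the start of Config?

32

Event: @0: layer [4B, align 4] → 4; @4: width [4B, align 4] → 8; @8: pitch [4B, align 4] → 12; @12: channels [4B, align 4] → 16; size 16, align 4
@0: a [1B, align 1] → 1
+1 pad (align 2)
@2: f [2B, align 2] → 4
@4: format [4B, align 2] → 8
@8: h [7B, align 1] → 15
+1 pad (align 2)
@16: c [4B, align 2] → 20
@20: mip_level [16B, align 2] → 36
within Event: channels at 12
20 + 12 = 32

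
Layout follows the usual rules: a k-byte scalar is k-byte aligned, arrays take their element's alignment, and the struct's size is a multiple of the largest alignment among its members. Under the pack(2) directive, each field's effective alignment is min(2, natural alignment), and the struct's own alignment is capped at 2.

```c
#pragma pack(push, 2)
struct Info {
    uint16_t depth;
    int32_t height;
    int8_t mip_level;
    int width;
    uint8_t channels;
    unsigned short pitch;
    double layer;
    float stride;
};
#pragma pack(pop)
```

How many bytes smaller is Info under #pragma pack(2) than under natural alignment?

natural layout:
  depth at 0 (size 2, align 2) → ends 2
  pad 2 to align 4 for height
  height at 4 (size 4, align 4) → ends 8
  mip_level at 8 (size 1, align 1) → ends 9
  pad 3 to align 4 for width
  width at 12 (size 4, align 4) → ends 16
  channels at 16 (size 1, align 1) → ends 17
  pad 1 to align 2 for pitch
  pitch at 18 (size 2, align 2) → ends 20
  pad 4 to align 8 for layer
  layer at 24 (size 8, align 8) → ends 32
  stride at 32 (size 4, align 4) → ends 36
  tail pad 4 to reach multiple of 8
  total 40 bytes, alignment 8
packed(2) layout:
  depth at 0 (size 2, align 2) → ends 2
  height at 2 (size 4, align 2) → ends 6
  mip_level at 6 (size 1, align 1) → ends 7
  pad 1 to align 2 for width
  width at 8 (size 4, align 2) → ends 12
  channels at 12 (size 1, align 1) → ends 13
  pad 1 to align 2 for pitch
  pitch at 14 (size 2, align 2) → ends 16
  layer at 16 (size 8, align 2) → ends 24
  stride at 24 (size 4, align 2) → ends 28
  total 28 bytes, alignment 2
40 − 28 = 12

12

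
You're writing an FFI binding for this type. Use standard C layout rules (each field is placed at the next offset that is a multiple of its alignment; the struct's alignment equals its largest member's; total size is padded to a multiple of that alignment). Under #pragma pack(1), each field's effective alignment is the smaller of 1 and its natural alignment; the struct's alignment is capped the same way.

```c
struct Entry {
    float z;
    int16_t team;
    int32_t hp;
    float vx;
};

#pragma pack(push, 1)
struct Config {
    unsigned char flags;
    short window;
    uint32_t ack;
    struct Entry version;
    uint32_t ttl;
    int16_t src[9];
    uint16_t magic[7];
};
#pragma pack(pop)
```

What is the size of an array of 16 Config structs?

944

Entry: z at 0 (size 4, align 4) → ends 4; team at 4 (size 2, align 2) → ends 6; pad 2 to align 4 for hp; hp at 8 (size 4, align 4) → ends 12; vx at 12 (size 4, align 4) → ends 16; total 16 bytes, alignment 4
flags at 0 (size 1, align 1) → ends 1
window at 1 (size 2, align 1) → ends 3
ack at 3 (size 4, align 1) → ends 7
version at 7 (size 16, align 1) → ends 23
ttl at 23 (size 4, align 1) → ends 27
src at 27 (size 18, align 1) → ends 45
magic at 45 (size 14, align 1) → ends 59
total 59 bytes, alignment 1
array of 16: 16 × 59 = 944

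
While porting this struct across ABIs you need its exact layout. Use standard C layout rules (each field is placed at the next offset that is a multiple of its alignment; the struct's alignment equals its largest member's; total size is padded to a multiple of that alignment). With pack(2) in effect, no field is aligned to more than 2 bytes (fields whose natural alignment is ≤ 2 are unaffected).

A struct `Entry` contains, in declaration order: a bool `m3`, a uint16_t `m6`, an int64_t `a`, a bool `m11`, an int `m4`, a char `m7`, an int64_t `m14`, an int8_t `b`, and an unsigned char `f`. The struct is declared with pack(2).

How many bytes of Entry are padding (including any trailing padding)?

m3 at 0 (size 1, align 1) → ends 1
pad 1 to align 2 for m6
m6 at 2 (size 2, align 2) → ends 4
a at 4 (size 8, align 2) → ends 12
m11 at 12 (size 1, align 1) → ends 13
pad 1 to align 2 for m4
m4 at 14 (size 4, align 2) → ends 18
m7 at 18 (size 1, align 1) → ends 19
pad 1 to align 2 for m14
m14 at 20 (size 8, align 2) → ends 28
b at 28 (size 1, align 1) → ends 29
f at 29 (size 1, align 1) → ends 30
total 30 bytes, alignment 2
data bytes 27, size 30 → padding 3

3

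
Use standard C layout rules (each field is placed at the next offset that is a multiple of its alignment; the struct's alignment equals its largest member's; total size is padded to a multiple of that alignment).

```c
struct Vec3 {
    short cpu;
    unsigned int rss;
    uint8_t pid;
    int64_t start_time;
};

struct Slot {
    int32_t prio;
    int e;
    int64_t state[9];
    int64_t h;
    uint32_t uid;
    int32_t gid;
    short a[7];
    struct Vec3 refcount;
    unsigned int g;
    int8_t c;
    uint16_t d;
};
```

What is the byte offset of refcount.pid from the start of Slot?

Vec3: @0: cpu [2B, align 2] → 2; +2 pad (align 4); @4: rss [4B, align 4] → 8; @8: pid [1B, align 1] → 9; +7 pad (align 8); @16: start_time [8B, align 8] → 24; size 24, align 8
@0: prio [4B, align 4] → 4
@4: e [4B, align 4] → 8
@8: state [72B, align 8] → 80
@80: h [8B, align 8] → 88
@88: uid [4B, align 4] → 92
@92: gid [4B, align 4] → 96
@96: a [14B, align 2] → 110
+2 pad (align 8)
@112: refcount [24B, align 8] → 136
within Vec3: pid at 8
112 + 8 = 120

120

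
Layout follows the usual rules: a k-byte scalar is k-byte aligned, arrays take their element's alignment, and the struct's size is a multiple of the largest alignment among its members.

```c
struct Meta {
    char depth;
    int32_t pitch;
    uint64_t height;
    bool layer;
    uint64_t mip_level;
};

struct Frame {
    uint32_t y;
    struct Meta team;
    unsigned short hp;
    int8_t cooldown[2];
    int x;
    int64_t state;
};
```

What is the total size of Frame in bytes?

Meta: 0..1  depth  (1B, 1-aligned); 1..4  -- padding (3B); 4..8  pitch  (4B, 4-aligned); 8..16  height  (8B, 8-aligned); 16..17  layer  (1B, 1-aligned); 17..24  -- padding (7B); 24..32  mip_level  (8B, 8-aligned); sizeof = 32, alignof = 8
0..4  y  (4B, 4-aligned)
4..8  -- padding (4B)
8..40  team  (32B, 8-aligned)
40..42  hp  (2B, 2-aligned)
42..44  cooldown  (2B, 1-aligned)
44..48  x  (4B, 4-aligned)
48..56  state  (8B, 8-aligned)
sizeof = 56, alignof = 8

56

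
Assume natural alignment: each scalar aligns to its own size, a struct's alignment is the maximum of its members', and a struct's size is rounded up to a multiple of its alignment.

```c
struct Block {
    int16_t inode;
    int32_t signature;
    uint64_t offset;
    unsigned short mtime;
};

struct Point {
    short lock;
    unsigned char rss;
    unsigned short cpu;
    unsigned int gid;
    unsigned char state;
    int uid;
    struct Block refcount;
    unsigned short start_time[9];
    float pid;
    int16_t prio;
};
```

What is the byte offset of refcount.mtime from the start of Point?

40

Block: 0..2  inode  (2B, 2-aligned); 2..4  -- padding (2B); 4..8  signature  (4B, 4-aligned); 8..16  offset  (8B, 8-aligned); 16..18  mtime  (2B, 2-aligned); 18..24  -- tail padding (6B); sizeof = 24, alignof = 8
0..2  lock  (2B, 2-aligned)
2..3  rss  (1B, 1-aligned)
3..4  -- padding (1B)
4..6  cpu  (2B, 2-aligned)
6..8  -- padding (2B)
8..12  gid  (4B, 4-aligned)
12..13  state  (1B, 1-aligned)
13..16  -- padding (3B)
16..20  uid  (4B, 4-aligned)
20..24  -- padding (4B)
24..48  refcount  (24B, 8-aligned)
within Block: mtime at 16
24 + 16 = 40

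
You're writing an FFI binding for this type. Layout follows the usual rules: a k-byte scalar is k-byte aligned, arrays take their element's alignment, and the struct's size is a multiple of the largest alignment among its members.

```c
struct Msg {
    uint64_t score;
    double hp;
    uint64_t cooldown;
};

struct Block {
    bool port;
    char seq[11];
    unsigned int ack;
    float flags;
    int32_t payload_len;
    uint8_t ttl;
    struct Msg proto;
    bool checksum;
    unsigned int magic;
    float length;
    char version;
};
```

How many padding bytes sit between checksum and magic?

3

Msg: 0..8  score  (8B, 8-aligned); 8..16  hp  (8B, 8-aligned); 16..24  cooldown  (8B, 8-aligned); sizeof = 24, alignof = 8
0..1  port  (1B, 1-aligned)
1..12  seq  (11B, 1-aligned)
12..16  ack  (4B, 4-aligned)
16..20  flags  (4B, 4-aligned)
20..24  payload_len  (4B, 4-aligned)
24..25  ttl  (1B, 1-aligned)
25..32  -- padding (7B)
32..56  proto  (24B, 8-aligned)
56..57  checksum  (1B, 1-aligned)
57..60  -- padding (3B)
60..64  magic  (4B, 4-aligned)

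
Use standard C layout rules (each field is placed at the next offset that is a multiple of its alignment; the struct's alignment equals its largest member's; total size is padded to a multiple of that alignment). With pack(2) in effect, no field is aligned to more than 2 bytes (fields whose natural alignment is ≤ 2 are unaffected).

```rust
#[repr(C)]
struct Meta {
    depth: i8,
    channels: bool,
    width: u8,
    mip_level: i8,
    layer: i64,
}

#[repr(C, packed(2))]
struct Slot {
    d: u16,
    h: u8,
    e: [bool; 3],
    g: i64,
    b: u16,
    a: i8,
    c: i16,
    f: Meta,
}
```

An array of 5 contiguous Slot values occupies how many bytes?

180

Meta: @0: depth [1B, align 1] → 1; @1: channels [1B, align 1] → 2; @2: width [1B, align 1] → 3; @3: mip_level [1B, align 1] → 4; +4 pad (align 8); @8: layer [8B, align 8] → 16; size 16, align 8
@0: d [2B, align 2] → 2
@2: h [1B, align 1] → 3
@3: e [3B, align 1] → 6
@6: g [8B, align 2] → 14
@14: b [2B, align 2] → 16
@16: a [1B, align 1] → 17
+1 pad (align 2)
@18: c [2B, align 2] → 20
@20: f [16B, align 2] → 36
size 36, align 2
array of 5: 5 × 36 = 180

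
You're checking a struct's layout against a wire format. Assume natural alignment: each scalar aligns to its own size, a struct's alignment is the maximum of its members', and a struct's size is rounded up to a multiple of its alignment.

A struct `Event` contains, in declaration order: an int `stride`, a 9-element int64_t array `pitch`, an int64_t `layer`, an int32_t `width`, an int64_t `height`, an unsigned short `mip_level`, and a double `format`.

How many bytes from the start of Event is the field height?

@0: stride [4B, align 4] → 4
+4 pad (align 8)
@8: pitch [72B, align 8] → 80
@80: layer [8B, align 8] → 88
@88: width [4B, align 4] → 92
+4 pad (align 8)
@96: height [8B, align 8] → 104

96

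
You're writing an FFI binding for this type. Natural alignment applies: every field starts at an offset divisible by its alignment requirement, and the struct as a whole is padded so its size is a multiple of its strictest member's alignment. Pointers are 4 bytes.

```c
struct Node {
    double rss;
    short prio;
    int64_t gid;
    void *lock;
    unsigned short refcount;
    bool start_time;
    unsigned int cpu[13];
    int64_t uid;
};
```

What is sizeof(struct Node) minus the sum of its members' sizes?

11

@0: rss [8B, align 8] → 8
@8: prio [2B, align 2] → 10
+6 pad (align 8)
@16: gid [8B, align 8] → 24
@24: lock [4B, align 4] → 28
@28: refcount [2B, align 2] → 30
@30: start_time [1B, align 1] → 31
+1 pad (align 4)
@32: cpu [52B, align 4] → 84
+4 pad (align 8)
@88: uid [8B, align 8] → 96
size 96, align 8
data bytes 85, size 96 → padding 11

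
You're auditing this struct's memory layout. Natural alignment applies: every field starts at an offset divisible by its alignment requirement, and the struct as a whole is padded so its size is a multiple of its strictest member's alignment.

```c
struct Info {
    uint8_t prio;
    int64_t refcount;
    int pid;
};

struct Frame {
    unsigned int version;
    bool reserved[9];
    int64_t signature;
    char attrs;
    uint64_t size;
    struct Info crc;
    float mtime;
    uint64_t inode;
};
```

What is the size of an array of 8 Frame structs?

640

Info: 0..1  prio  (1B, 1-aligned); 1..8  -- padding (7B); 8..16  refcount  (8B, 8-aligned); 16..20  pid  (4B, 4-aligned); 20..24  -- tail padding (4B); sizeof = 24, alignof = 8
0..4  version  (4B, 4-aligned)
4..13  reserved  (9B, 1-aligned)
13..16  -- padding (3B)
16..24  signature  (8B, 8-aligned)
24..25  attrs  (1B, 1-aligned)
25..32  -- padding (7B)
32..40  size  (8B, 8-aligned)
40..64  crc  (24B, 8-aligned)
64..68  mtime  (4B, 4-aligned)
68..72  -- padding (4B)
72..80  inode  (8B, 8-aligned)
sizeof = 80, alignof = 8
array of 8: 8 × 80 = 640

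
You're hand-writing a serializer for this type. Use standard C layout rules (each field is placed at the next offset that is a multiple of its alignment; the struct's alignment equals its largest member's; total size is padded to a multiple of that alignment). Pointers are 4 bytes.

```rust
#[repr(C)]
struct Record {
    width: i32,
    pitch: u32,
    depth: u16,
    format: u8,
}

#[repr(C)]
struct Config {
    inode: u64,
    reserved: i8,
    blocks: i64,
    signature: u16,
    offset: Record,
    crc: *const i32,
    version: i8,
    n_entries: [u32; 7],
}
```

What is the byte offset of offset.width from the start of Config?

Record: @0: width [4B, align 4] → 4; @4: pitch [4B, align 4] → 8; @8: depth [2B, align 2] → 10; @10: format [1B, align 1] → 11; +1 tail pad (align 4); size 12, align 4
@0: inode [8B, align 8] → 8
@8: reserved [1B, align 1] → 9
+7 pad (align 8)
@16: blocks [8B, align 8] → 24
@24: signature [2B, align 2] → 26
+2 pad (align 4)
@28: offset [12B, align 4] → 40
within Record: width at 0
28 + 0 = 28

28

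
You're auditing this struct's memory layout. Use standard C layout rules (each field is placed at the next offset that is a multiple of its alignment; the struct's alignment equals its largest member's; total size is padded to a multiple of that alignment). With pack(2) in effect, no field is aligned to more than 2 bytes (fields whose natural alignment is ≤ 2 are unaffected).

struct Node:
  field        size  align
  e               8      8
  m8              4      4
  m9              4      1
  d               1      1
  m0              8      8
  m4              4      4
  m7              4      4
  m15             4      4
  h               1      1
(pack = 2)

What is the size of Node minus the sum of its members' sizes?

2

@0: e [8B, align 2] → 8
@8: m8 [4B, align 2] → 12
@12: m9 [4B, align 1] → 16
@16: d [1B, align 1] → 17
+1 pad (align 2)
@18: m0 [8B, align 2] → 26
@26: m4 [4B, align 2] → 30
@30: m7 [4B, align 2] → 34
@34: m15 [4B, align 2] → 38
@38: h [1B, align 1] → 39
+1 tail pad (align 2)
size 40, align 2
data bytes 38, size 40 → padding 2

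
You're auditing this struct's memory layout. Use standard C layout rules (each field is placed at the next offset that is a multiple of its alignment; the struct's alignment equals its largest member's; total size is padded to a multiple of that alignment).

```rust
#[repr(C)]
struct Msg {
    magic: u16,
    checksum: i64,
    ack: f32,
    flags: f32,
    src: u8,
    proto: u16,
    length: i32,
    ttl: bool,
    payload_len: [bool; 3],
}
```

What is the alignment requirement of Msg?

8

member alignments: magic=2, checksum=8, ack=4, flags=4, src=1, proto=2, length=4, ttl=1, payload_len=1
max = 8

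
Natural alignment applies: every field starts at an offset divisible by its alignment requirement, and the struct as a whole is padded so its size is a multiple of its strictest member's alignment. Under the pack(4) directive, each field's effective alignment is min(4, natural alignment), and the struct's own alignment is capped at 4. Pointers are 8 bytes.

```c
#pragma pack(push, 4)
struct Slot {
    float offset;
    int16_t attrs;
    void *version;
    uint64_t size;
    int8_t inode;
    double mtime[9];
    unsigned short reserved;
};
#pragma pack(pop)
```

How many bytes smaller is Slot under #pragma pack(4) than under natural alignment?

8

natural layout:
  0..4  offset  (4B, 4-aligned)
  4..6  attrs  (2B, 2-aligned)
  6..8  -- padding (2B)
  8..16  version  (8B, 8-aligned)
  16..24  size  (8B, 8-aligned)
  24..25  inode  (1B, 1-aligned)
  25..32  -- padding (7B)
  32..104  mtime  (72B, 8-aligned)
  104..106  reserved  (2B, 2-aligned)
  106..112  -- tail padding (6B)
  sizeof = 112, alignof = 8
packed(4) layout:
  0..4  offset  (4B, 4-aligned)
  4..6  attrs  (2B, 2-aligned)
  6..8  -- padding (2B)
  8..16  version  (8B, 4-aligned)
  16..24  size  (8B, 4-aligned)
  24..25  inode  (1B, 1-aligned)
  25..28  -- padding (3B)
  28..100  mtime  (72B, 4-aligned)
  100..102  reserved  (2B, 2-aligned)
  102..104  -- tail padding (2B)
  sizeof = 104, alignof = 4
112 − 104 = 8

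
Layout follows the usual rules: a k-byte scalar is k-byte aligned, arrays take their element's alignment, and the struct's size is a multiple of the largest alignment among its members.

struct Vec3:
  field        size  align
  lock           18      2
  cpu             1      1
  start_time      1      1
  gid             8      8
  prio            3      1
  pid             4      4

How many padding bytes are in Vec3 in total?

5

lock at 0 (size 18, align 2) → ends 18
cpu at 18 (size 1, align 1) → ends 19
start_time at 19 (size 1, align 1) → ends 20
pad 4 to align 8 for gid
gid at 24 (size 8, align 8) → ends 32
prio at 32 (size 3, align 1) → ends 35
pad 1 to align 4 for pid
pid at 36 (size 4, align 4) → ends 40
total 40 bytes, alignment 8
data bytes 35, size 40 → padding 5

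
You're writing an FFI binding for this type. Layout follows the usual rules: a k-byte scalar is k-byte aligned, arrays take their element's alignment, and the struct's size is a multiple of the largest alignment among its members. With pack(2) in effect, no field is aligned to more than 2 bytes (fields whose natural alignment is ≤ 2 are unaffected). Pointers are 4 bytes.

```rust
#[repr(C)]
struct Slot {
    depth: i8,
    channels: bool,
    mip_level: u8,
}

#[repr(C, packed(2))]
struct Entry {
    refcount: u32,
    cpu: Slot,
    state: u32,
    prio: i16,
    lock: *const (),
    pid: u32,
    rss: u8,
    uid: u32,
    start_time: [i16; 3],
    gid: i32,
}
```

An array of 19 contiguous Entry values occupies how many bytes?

Slot: 0..1  depth  (1B, 1-aligned); 1..2  channels  (1B, 1-aligned); 2..3  mip_level  (1B, 1-aligned); sizeof = 3, alignof = 1
0..4  refcount  (4B, 2-aligned)
4..7  cpu  (3B, 1-aligned)
7..8  -- padding (1B)
8..12  state  (4B, 2-aligned)
12..14  prio  (2B, 2-aligned)
14..18  lock  (4B, 2-aligned)
18..22  pid  (4B, 2-aligned)
22..23  rss  (1B, 1-aligned)
23..24  -- padding (1B)
24..28  uid  (4B, 2-aligned)
28..34  start_time  (6B, 2-aligned)
34..38  gid  (4B, 2-aligned)
sizeof = 38, alignof = 2
array of 19: 19 × 38 = 722

722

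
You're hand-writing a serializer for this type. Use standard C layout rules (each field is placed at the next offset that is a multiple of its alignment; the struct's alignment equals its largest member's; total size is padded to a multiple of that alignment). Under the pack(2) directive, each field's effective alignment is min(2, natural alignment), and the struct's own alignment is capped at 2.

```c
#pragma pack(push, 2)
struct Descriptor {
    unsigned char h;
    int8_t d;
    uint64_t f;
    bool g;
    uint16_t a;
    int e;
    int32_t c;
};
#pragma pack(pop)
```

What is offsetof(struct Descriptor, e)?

@0: h [1B, align 1] → 1
@1: d [1B, align 1] → 2
@2: f [8B, align 2] → 10
@10: g [1B, align 1] → 11
+1 pad (align 2)
@12: a [2B, align 2] → 14
@14: e [4B, align 2] → 18

14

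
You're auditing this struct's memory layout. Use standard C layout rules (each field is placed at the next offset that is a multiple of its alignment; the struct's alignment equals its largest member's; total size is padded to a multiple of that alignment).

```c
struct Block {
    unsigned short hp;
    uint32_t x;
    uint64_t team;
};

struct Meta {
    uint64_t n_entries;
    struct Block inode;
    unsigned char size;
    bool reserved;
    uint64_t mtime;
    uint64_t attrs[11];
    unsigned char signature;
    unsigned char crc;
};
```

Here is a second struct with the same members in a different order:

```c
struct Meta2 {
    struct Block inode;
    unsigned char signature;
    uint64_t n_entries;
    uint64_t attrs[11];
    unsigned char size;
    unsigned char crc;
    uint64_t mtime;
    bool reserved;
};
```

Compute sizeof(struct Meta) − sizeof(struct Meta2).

-8

Block: @0: hp [2B, align 2] → 2; +2 pad (align 4); @4: x [4B, align 4] → 8; @8: team [8B, align 8] → 16; size 16, align 8
@0: n_entries [8B, align 8] → 8
@8: inode [16B, align 8] → 24
@24: size [1B, align 1] → 25
@25: reserved [1B, align 1] → 26
+6 pad (align 8)
@32: mtime [8B, align 8] → 40
@40: attrs [88B, align 8] → 128
@128: signature [1B, align 1] → 129
@129: crc [1B, align 1] → 130
+6 tail pad (align 8)
size 136, align 8
— Meta2 —
@0: inode [16B, align 8] → 16
@16: signature [1B, align 1] → 17
+7 pad (align 8)
@24: n_entries [8B, align 8] → 32
@32: attrs [88B, align 8] → 120
@120: size [1B, align 1] → 121
@121: crc [1B, align 1] → 122
+6 pad (align 8)
@128: mtime [8B, align 8] → 136
@136: reserved [1B, align 1] → 137
+7 tail pad (align 8)
size 144, align 8
136 − 144 = -8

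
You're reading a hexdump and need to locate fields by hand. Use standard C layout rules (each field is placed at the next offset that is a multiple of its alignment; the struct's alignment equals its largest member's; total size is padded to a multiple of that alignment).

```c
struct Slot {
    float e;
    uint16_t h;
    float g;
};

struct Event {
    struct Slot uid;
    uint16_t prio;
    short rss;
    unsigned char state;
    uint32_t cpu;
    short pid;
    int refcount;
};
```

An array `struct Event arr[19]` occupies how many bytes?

608

Slot: @0: e [4B, align 4] → 4; @4: h [2B, align 2] → 6; +2 pad (align 4); @8: g [4B, align 4] → 12; size 12, align 4
@0: uid [12B, align 4] → 12
@12: prio [2B, align 2] → 14
@14: rss [2B, align 2] → 16
@16: state [1B, align 1] → 17
+3 pad (align 4)
@20: cpu [4B, align 4] → 24
@24: pid [2B, align 2] → 26
+2 pad (align 4)
@28: refcount [4B, align 4] → 32
size 32, align 4
array of 19: 19 × 32 = 608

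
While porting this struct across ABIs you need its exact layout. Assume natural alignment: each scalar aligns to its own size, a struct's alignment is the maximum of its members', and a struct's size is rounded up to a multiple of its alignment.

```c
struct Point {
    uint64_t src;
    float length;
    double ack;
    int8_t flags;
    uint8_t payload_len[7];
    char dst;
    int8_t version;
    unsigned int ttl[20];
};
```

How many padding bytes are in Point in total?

10

0..8  src  (8B, 8-aligned)
8..12  length  (4B, 4-aligned)
12..16  -- padding (4B)
16..24  ack  (8B, 8-aligned)
24..25  flags  (1B, 1-aligned)
25..32  payload_len  (7B, 1-aligned)
32..33  dst  (1B, 1-aligned)
33..34  version  (1B, 1-aligned)
34..36  -- padding (2B)
36..116  ttl  (80B, 4-aligned)
116..120  -- tail padding (4B)
sizeof = 120, alignof = 8
data bytes 110, size 120 → padding 10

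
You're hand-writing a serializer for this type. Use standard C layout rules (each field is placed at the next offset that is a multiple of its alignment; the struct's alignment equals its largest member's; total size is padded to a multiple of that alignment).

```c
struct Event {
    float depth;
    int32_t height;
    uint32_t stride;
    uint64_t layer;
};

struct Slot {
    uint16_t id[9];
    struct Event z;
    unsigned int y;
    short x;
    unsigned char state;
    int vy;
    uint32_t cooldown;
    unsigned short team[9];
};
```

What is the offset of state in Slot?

Event: 0..4  depth  (4B, 4-aligned); 4..8  height  (4B, 4-aligned); 8..12  stride  (4B, 4-aligned); 12..16  -- padding (4B); 16..24  layer  (8B, 8-aligned); sizeof = 24, alignof = 8
0..18  id  (18B, 2-aligned)
18..24  -- padding (6B)
24..48  z  (24B, 8-aligned)
48..52  y  (4B, 4-aligned)
52..54  x  (2B, 2-aligned)
54..55  state  (1B, 1-aligned)

54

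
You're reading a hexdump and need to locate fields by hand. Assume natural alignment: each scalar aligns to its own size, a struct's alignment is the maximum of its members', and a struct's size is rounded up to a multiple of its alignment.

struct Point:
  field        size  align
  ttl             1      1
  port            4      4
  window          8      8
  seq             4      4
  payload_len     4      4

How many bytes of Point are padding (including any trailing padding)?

@0: ttl [1B, align 1] → 1
+3 pad (align 4)
@4: port [4B, align 4] → 8
@8: window [8B, align 8] → 16
@16: seq [4B, align 4] → 20
@20: payload_len [4B, align 4] → 24
size 24, align 8
data bytes 21, size 24 → padding 3

3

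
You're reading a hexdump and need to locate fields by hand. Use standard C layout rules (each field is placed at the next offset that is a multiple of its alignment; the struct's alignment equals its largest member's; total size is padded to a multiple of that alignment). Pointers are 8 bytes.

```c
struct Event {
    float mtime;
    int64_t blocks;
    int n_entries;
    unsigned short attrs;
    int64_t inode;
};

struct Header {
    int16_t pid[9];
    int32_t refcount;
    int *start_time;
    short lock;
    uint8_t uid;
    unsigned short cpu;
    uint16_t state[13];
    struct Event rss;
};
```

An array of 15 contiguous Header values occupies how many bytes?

Event: mtime at 0 (size 4, align 4) → ends 4; pad 4 to align 8 for blocks; blocks at 8 (size 8, align 8) → ends 16; n_entries at 16 (size 4, align 4) → ends 20; attrs at 20 (size 2, align 2) → ends 22; pad 2 to align 8 for inode; inode at 24 (size 8, align 8) → ends 32; total 32 bytes, alignment 8
pid at 0 (size 18, align 2) → ends 18
pad 2 to align 4 for refcount
refcount at 20 (size 4, align 4) → ends 24
start_time at 24 (size 8, align 8) → ends 32
lock at 32 (size 2, align 2) → ends 34
uid at 34 (size 1, align 1) → ends 35
pad 1 to align 2 for cpu
cpu at 36 (size 2, align 2) → ends 38
state at 38 (size 26, align 2) → ends 64
rss at 64 (size 32, align 8) → ends 96
total 96 bytes, alignment 8
array of 15: 15 × 96 = 1440

1440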